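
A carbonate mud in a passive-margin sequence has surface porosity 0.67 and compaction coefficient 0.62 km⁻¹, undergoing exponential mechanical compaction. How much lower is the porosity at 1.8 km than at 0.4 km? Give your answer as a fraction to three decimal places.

0.303

φ(0.4) = 0.67·e^(−0.62×0.4) = 0.5228
φ(1.8) = 0.67·e^(−0.62×1.8) = 0.2195
Δφ = 0.5228 − 0.2195 = 0.3034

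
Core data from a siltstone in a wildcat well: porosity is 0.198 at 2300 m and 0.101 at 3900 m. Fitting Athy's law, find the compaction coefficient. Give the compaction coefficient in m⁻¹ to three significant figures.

Working in km (1 km = 1000 m; c in km⁻¹ = c in m⁻¹ × 1000):
Athy: n(d) = n₀ e^(−cd) ⇒ n₁/n₂ = e^{c(d₂−d₁)} ⇒ c = ln(n₁/n₂)/(d₂−d₁)
c = ln(0.198/0.101) / (3.9 − 2.3) = ln(1.96) / 1.6 = 0.6731 / 1.6 = 0.4207 km⁻¹

0.000421 m⁻¹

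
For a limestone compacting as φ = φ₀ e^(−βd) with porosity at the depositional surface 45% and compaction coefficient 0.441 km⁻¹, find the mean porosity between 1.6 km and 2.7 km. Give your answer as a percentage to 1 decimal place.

17.6%

⟨φ⟩ = (1/(d₂−d₁)) ∫ φ₀ e^(−βd) dd = φ₀·(e^(−β·d₁) − e^(−β·d₂)) / (β·(d₂−d₁))
e^(−0.441×1.6) = 0.4938; e^(−0.441×2.7) = 0.3040
⟨φ⟩ = 0.45 × (0.4938 − 0.3040) / (0.441 × 1.1) = 0.45 × 0.3913 = 0.1761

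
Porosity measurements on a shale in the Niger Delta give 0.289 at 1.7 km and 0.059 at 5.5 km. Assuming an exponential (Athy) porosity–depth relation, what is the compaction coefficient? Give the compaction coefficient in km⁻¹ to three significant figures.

Athy: n(z) = n₀ e^(−βz) ⇒ n₁/n₂ = e^{β(z₂−z₁)} ⇒ β = ln(n₁/n₂)/(z₂−z₁)
β = ln(0.289/0.059) / (5.5 − 1.7) = ln(4.898) / 3.8 = 1.5889 / 3.8 = 0.4181 km⁻¹

0.418 km⁻¹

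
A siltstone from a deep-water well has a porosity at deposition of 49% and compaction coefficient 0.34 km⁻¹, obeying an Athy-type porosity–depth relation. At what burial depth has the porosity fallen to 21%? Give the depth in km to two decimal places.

2.49 km

Invert Athy's law: z = ln(φ₀/φ) / k
z = ln(0.49/0.21) / 0.34 = ln(2.333) / 0.34 = 0.8473 / 0.34 = 2.492 km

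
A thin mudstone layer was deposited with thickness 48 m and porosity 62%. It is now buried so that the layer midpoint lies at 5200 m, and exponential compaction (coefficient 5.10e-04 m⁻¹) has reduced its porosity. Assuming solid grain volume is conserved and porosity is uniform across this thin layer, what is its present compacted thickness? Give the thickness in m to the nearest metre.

Working in km (1 km = 1000 m; β in km⁻¹ = β in m⁻¹ × 1000):
Porosity at 5.2 km: φ = 0.62·exp(−0.51×5.2) = 0.0437
Solid-volume conservation: h(1−φ) = h₀(1−φ₀) ⇒ h = h₀·(1−φ₀)/(1−φ)
h = 0.048 × (1 − 0.62)/(1 − 0.0437) = 0.048 × 0.3974 = 0.0191 km

19 m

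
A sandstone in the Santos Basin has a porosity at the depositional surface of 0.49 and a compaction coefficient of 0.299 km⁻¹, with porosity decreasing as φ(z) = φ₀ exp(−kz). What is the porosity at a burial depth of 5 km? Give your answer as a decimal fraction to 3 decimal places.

0.110

φ = φ₀·exp(−k·z) = 0.49 × exp(−0.299 × 5) = 0.49 × exp(−1.495)
  = 0.49 × 0.2242 = 0.1099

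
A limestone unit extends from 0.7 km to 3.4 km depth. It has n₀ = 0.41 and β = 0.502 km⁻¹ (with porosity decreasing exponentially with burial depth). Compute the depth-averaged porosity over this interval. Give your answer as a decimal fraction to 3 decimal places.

⟨n⟩ = (1/(Z₂−Z₁)) ∫ n₀ e^(−βZ) dZ = n₀·(e^(−β·Z₁) − e^(−β·Z₂)) / (β·(Z₂−Z₁))
e^(−0.502×0.7) = 0.7037; e^(−0.502×3.4) = 0.1814
⟨n⟩ = 0.41 × (0.7037 − 0.1814) / (0.502 × 2.7) = 0.41 × 0.3853 = 0.1580

0.158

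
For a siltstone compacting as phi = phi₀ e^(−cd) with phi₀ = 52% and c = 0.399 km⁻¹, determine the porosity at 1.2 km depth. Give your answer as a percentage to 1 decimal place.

phi = phi₀·exp(−c·d) = 0.52 × exp(−0.399 × 1.2) = 0.52 × exp(−0.4788)
  = 0.52 × 0.6195 = 0.3222

32.2%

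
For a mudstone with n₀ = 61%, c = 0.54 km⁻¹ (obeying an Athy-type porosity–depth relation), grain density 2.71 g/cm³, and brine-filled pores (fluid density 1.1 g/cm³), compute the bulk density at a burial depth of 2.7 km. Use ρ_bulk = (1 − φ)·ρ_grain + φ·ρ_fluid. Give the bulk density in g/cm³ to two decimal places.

Porosity at depth: n = 0.61·exp(−0.54×2.7) = 0.61×0.2327 = 0.1419
Bulk density: ρ_b = (1−n)ρ_g + n·ρ_f = 0.8581×2.71 + 0.1419×1.1
       = 2.325 + 0.156 = 2.481 g/cm³

2.48 g/cm³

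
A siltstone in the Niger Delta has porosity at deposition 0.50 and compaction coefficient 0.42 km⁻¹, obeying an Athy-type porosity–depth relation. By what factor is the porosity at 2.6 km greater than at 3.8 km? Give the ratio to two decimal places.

1.66

phi(Z₁)/phi(Z₂) = e^(−c·Z₁)/e^(−c·Z₂) = e^{c(Z₂−Z₁)}
= exp(0.42 × 1.2) = exp(0.504) = 1.6553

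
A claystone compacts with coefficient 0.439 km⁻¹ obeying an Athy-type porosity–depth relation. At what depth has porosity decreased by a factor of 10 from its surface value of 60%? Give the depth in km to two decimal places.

φ/φ₀ = 1/10 ⇒ exp(−c·d) = 1/10 ⇒ d = ln(10) / c
d = 2.3026 / 0.439 = 5.245 km

5.25 km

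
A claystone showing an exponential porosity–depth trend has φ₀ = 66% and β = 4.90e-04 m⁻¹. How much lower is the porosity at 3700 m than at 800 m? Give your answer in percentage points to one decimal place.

Working in km (1 km = 1000 m; β in km⁻¹ = β in m⁻¹ × 1000):
φ(0.8) = 0.66·e^(−0.49×0.8) = 0.4460
φ(3.7) = 0.66·e^(−0.49×3.7) = 0.1077
Δφ = 0.4460 − 0.1077 = 0.3383

33.8 percentage points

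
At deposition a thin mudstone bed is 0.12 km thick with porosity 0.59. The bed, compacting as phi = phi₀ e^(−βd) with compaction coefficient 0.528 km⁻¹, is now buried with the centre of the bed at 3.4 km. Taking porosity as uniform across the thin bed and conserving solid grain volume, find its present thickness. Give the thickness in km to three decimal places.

Porosity at 3.4 km: phi = 0.59·exp(−0.528×3.4) = 0.0980
Solid-volume conservation: h(1−phi) = h₀(1−phi₀) ⇒ h = h₀·(1−phi₀)/(1−phi)
h = 0.12 × (1 − 0.59)/(1 − 0.0980) = 0.12 × 0.4545 = 0.0545 km

0.055 km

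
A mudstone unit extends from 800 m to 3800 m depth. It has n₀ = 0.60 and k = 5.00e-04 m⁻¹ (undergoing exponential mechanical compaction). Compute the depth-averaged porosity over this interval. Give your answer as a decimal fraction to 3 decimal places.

0.208

Working in km (1 km = 1000 m; k in km⁻¹ = k in m⁻¹ × 1000):
⟨n⟩ = (1/(Z₂−Z₁)) ∫ n₀ e^(−kZ) dZ = n₀·(e^(−k·Z₁) − e^(−k·Z₂)) / (k·(Z₂−Z₁))
e^(−0.5×0.8) = 0.6703; e^(−0.5×3.8) = 0.1496
⟨n⟩ = 0.6 × (0.6703 − 0.1496) / (0.5 × 3) = 0.6 × 0.3472 = 0.2083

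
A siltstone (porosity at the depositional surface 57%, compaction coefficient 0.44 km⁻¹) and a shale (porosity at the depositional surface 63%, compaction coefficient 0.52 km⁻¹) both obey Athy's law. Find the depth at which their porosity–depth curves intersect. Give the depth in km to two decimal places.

1.25 km

Set phi₀ₐ e^(−kₐZ) = phi₀ᵦ e^(−kᵦZ) ⇒ ln(phi₀ₐ/phi₀ᵦ) = (kₐ − kᵦ)·Z
Z = ln(0.57/0.63) / (0.44 − 0.52) = -0.1001 / -0.08 = 1.251 km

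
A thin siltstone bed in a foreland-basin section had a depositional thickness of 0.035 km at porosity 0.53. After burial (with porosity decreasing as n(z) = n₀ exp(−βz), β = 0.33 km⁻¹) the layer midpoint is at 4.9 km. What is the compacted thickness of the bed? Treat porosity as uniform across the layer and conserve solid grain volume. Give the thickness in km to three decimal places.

0.018 km

Porosity at 4.9 km: n = 0.53·exp(−0.33×4.9) = 0.1052
Solid-volume conservation: h(1−n) = h₀(1−n₀) ⇒ h = h₀·(1−n₀)/(1−n)
h = 0.035 × (1 − 0.53)/(1 − 0.1052) = 0.035 × 0.5253 = 0.0184 km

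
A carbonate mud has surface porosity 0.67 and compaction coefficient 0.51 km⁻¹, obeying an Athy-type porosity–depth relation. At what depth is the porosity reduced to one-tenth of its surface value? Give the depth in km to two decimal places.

4.51 km

n/n₀ = 1/10 ⇒ exp(−k·Z) = 1/10 ⇒ Z = ln(10) / k
Z = 2.3026 / 0.51 = 4.515 km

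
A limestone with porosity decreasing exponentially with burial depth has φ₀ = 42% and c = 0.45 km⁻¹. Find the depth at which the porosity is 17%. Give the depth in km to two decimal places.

2.01 km

Invert Athy's law: d = ln(φ₀/φ) / c
d = ln(0.42/0.17) / 0.45 = ln(2.471) / 0.45 = 0.9045 / 0.45 = 2.010 km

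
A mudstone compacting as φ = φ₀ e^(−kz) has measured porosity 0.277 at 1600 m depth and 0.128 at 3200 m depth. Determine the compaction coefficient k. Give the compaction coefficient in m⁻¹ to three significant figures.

0.000482 m⁻¹

Working in km (1 km = 1000 m; k in km⁻¹ = k in m⁻¹ × 1000):
Athy: φ(z) = φ₀ e^(−kz) ⇒ φ₁/φ₂ = e^{k(z₂−z₁)} ⇒ k = ln(φ₁/φ₂)/(z₂−z₁)
k = ln(0.277/0.128) / (3.2 − 1.6) = ln(2.164) / 1.6 = 0.7720 / 1.6 = 0.4825 km⁻¹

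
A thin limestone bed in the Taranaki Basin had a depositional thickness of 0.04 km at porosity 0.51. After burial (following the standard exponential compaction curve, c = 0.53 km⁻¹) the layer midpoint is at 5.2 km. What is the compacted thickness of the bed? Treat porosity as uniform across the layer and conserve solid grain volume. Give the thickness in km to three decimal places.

Porosity at 5.2 km: φ = 0.51·exp(−0.53×5.2) = 0.0324
Solid-volume conservation: h(1−φ) = h₀(1−φ₀) ⇒ h = h₀·(1−φ₀)/(1−φ)
h = 0.04 × (1 − 0.51)/(1 − 0.0324) = 0.04 × 0.5064 = 0.0203 km

0.020 km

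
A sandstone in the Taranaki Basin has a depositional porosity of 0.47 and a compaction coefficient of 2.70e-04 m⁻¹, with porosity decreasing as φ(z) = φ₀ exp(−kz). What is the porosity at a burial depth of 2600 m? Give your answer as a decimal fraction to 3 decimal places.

0.233

Working in km (1 km = 1000 m; k in km⁻¹ = k in m⁻¹ × 1000):
φ = φ₀·exp(−k·z) = 0.47 × exp(−0.27 × 2.6) = 0.47 × exp(−0.702)
  = 0.47 × 0.4956 = 0.2329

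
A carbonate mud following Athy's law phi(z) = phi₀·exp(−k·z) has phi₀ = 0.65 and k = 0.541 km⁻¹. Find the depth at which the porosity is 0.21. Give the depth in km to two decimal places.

Invert Athy's law: z = ln(phi₀/phi) / k
z = ln(0.65/0.21) / 0.541 = ln(3.095) / 0.541 = 1.1299 / 0.541 = 2.088 km

2.09 km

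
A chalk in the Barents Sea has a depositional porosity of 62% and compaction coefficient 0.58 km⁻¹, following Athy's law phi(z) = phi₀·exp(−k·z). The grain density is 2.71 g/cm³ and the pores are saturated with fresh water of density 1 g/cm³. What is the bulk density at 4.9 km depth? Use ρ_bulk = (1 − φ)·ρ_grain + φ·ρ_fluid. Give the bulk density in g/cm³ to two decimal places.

2.65 g/cm³

Porosity at depth: phi = 0.62·exp(−0.58×4.9) = 0.62×0.0583 = 0.0362
Bulk density: ρ_b = (1−phi)ρ_g + phi·ρ_f = 0.9638×2.71 + 0.0362×1
       = 2.612 + 0.036 = 2.648 g/cm³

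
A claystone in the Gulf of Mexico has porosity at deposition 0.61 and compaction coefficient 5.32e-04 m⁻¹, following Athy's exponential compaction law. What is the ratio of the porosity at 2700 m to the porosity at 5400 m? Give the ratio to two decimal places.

Working in km (1 km = 1000 m; c in km⁻¹ = c in m⁻¹ × 1000):
φ(z₁)/φ(z₂) = e^(−c·z₁)/e^(−c·z₂) = e^{c(z₂−z₁)}
= exp(0.532 × 2.7) = exp(1.436) = 4.2055

4.21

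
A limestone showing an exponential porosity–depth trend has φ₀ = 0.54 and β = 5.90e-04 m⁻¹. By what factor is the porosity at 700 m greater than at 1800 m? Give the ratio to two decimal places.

Working in km (1 km = 1000 m; β in km⁻¹ = β in m⁻¹ × 1000):
φ(Z₁)/φ(Z₂) = e^(−β·Z₁)/e^(−β·Z₂) = e^{β(Z₂−Z₁)}
= exp(0.59 × 1.1) = exp(0.649) = 1.9136

1.91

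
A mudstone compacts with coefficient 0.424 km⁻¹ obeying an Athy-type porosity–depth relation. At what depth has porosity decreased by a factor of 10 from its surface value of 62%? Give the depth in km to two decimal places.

phi/phi₀ = 1/10 ⇒ exp(−β·d) = 1/10 ⇒ d = ln(10) / β
d = 2.3026 / 0.424 = 5.431 km

5.43 km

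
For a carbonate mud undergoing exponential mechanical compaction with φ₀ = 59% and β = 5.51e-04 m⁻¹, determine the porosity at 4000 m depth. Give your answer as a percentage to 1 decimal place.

Working in km (1 km = 1000 m; β in km⁻¹ = β in m⁻¹ × 1000):
φ = φ₀·exp(−β·d) = 0.59 × exp(−0.551 × 4) = 0.59 × exp(−2.204)
  = 0.59 × 0.1104 = 0.0651

6.5%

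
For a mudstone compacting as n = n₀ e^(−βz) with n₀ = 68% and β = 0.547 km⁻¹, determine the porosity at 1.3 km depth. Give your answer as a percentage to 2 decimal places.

n = n₀·exp(−β·z) = 0.68 × exp(−0.547 × 1.3) = 0.68 × exp(−0.7111)
  = 0.68 × 0.4911 = 0.3340

33.40%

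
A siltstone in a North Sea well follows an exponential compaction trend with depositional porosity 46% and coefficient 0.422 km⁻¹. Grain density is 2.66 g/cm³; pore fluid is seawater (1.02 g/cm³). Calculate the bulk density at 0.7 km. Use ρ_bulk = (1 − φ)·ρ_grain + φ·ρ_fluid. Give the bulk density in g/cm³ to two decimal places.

Porosity at depth: n = 0.46·exp(−0.422×0.7) = 0.46×0.7442 = 0.3423
Bulk density: ρ_b = (1−n)ρ_g + n·ρ_f = 0.6577×2.66 + 0.3423×1.02
       = 1.749 + 0.349 = 2.099 g/cm³

2.10 g/cm³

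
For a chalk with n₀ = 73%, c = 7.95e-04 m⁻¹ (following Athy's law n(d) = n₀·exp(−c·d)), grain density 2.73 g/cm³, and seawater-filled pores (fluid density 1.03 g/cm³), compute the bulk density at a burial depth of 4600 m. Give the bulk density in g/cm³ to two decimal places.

Working in km (1 km = 1000 m; c in km⁻¹ = c in m⁻¹ × 1000):
Porosity at depth: n = 0.73·exp(−0.795×4.6) = 0.73×0.0258 = 0.0188
Bulk density: ρ_b = (1−n)ρ_g + n·ρ_f = 0.9812×2.73 + 0.0188×1.03
       = 2.679 + 0.019 = 2.698 g/cm³

2.70 g/cm³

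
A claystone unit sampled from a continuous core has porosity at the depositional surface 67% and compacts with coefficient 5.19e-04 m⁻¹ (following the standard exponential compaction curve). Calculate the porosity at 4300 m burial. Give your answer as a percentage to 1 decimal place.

Working in km (1 km = 1000 m; k in km⁻¹ = k in m⁻¹ × 1000):
φ = φ₀·exp(−k·Z) = 0.67 × exp(−0.519 × 4.3) = 0.67 × exp(−2.232)
  = 0.67 × 0.1073 = 0.0719

7.2%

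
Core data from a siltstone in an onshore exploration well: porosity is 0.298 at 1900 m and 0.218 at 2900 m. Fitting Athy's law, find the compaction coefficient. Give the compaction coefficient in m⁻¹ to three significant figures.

0.000313 m⁻¹

Working in km (1 km = 1000 m; β in km⁻¹ = β in m⁻¹ × 1000):
Athy: φ(d) = φ₀ e^(−βd) ⇒ φ₁/φ₂ = e^{β(d₂−d₁)} ⇒ β = ln(φ₁/φ₂)/(d₂−d₁)
β = ln(0.298/0.218) / (2.9 − 1.9) = ln(1.367) / 1 = 0.3126 / 1 = 0.3126 km⁻¹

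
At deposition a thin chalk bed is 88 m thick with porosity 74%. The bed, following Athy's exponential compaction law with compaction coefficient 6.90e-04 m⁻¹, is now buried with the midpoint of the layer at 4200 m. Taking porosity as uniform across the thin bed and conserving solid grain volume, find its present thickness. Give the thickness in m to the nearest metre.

Working in km (1 km = 1000 m; k in km⁻¹ = k in m⁻¹ × 1000):
Porosity at 4.2 km: phi = 0.74·exp(−0.69×4.2) = 0.0408
Solid-volume conservation: h(1−phi) = h₀(1−phi₀) ⇒ h = h₀·(1−phi₀)/(1−phi)
h = 0.088 × (1 − 0.74)/(1 − 0.0408) = 0.088 × 0.2711 = 0.0239 km

24 m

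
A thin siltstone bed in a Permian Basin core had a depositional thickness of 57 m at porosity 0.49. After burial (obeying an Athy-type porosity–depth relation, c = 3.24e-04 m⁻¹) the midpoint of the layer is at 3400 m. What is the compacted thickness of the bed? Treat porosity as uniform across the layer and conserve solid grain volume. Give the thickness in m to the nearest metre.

Working in km (1 km = 1000 m; c in km⁻¹ = c in m⁻¹ × 1000):
Porosity at 3.4 km: phi = 0.49·exp(−0.324×3.4) = 0.1628
Solid-volume conservation: h(1−phi) = h₀(1−phi₀) ⇒ h = h₀·(1−phi₀)/(1−phi)
h = 0.057 × (1 − 0.49)/(1 − 0.1628) = 0.057 × 0.6092 = 0.0347 km

35 m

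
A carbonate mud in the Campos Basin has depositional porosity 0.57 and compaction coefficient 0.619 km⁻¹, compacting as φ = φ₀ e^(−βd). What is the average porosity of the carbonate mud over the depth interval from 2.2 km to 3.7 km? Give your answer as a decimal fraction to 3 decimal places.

0.095

⟨φ⟩ = (1/(d₂−d₁)) ∫ φ₀ e^(−βd) dd = φ₀·(e^(−β·d₁) − e^(−β·d₂)) / (β·(d₂−d₁))
e^(−0.619×2.2) = 0.2562; e^(−0.619×3.7) = 0.1012
⟨φ⟩ = 0.57 × (0.2562 − 0.1012) / (0.619 × 1.5) = 0.57 × 0.1669 = 0.0951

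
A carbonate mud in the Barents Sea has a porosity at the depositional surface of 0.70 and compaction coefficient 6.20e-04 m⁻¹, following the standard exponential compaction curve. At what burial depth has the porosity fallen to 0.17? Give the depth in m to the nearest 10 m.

2280 m

Working in km (1 km = 1000 m; k in km⁻¹ = k in m⁻¹ × 1000):
Invert Athy's law: Z = ln(n₀/n) / k
Z = ln(0.7/0.17) / 0.62 = ln(4.118) / 0.62 = 1.4153 / 0.62 = 2.283 km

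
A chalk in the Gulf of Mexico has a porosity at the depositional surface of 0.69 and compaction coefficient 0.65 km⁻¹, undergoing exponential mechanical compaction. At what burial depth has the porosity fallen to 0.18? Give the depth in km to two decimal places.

2.07 km

Invert Athy's law: Z = ln(phi₀/phi) / β
Z = ln(0.69/0.18) / 0.65 = ln(3.833) / 0.65 = 1.3437 / 0.65 = 2.067 km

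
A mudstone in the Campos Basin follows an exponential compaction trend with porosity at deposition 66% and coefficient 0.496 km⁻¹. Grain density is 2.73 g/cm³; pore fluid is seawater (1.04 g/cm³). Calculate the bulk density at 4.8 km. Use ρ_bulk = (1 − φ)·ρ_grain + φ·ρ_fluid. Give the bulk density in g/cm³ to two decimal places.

Porosity at depth: phi = 0.66·exp(−0.496×4.8) = 0.66×0.0925 = 0.0610
Bulk density: ρ_b = (1−phi)ρ_g + phi·ρ_f = 0.9390×2.73 + 0.0610×1.04
       = 2.563 + 0.063 = 2.627 g/cm³

2.63 g/cm³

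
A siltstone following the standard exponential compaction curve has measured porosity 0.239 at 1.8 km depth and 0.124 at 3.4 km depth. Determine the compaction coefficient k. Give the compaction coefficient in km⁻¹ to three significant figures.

0.410 km⁻¹

Athy: φ(Z) = φ₀ e^(−kZ) ⇒ φ₁/φ₂ = e^{k(Z₂−Z₁)} ⇒ k = ln(φ₁/φ₂)/(Z₂−Z₁)
k = ln(0.239/0.124) / (3.4 − 1.8) = ln(1.927) / 1.6 = 0.6562 / 1.6 = 0.4101 km⁻¹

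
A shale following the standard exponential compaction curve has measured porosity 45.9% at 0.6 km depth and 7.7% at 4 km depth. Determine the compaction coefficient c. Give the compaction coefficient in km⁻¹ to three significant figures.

0.525 km⁻¹

Athy: n(Z) = n₀ e^(−cZ) ⇒ n₁/n₂ = e^{c(Z₂−Z₁)} ⇒ c = ln(n₁/n₂)/(Z₂−Z₁)
c = ln(0.459/0.077) / (4 − 0.6) = ln(5.961) / 3.4 = 1.7852 / 3.4 = 0.5251 km⁻¹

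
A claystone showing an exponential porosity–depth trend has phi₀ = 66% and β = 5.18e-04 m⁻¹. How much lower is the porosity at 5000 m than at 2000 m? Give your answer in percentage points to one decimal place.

18.5 percentage points

Working in km (1 km = 1000 m; β in km⁻¹ = β in m⁻¹ × 1000):
phi(2) = 0.66·e^(−0.518×2) = 0.2342
phi(5) = 0.66·e^(−0.518×5) = 0.0495
Δphi = 0.2342 − 0.0495 = 0.1847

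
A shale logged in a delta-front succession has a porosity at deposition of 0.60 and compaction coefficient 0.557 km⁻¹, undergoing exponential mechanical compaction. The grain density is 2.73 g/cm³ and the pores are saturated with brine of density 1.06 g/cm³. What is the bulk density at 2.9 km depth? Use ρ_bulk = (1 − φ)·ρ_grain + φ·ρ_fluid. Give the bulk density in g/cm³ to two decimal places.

Porosity at depth: n = 0.6·exp(−0.557×2.9) = 0.6×0.1988 = 0.1193
Bulk density: ρ_b = (1−n)ρ_g + n·ρ_f = 0.8807×2.73 + 0.1193×1.06
       = 2.404 + 0.126 = 2.531 g/cm³

2.53 g/cm³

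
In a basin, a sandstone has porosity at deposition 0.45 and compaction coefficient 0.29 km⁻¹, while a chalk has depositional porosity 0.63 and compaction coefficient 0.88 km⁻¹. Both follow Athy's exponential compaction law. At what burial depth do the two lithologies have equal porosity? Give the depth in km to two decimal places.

Set φ₀ₐ e^(−cₐZ) = φ₀ᵦ e^(−cᵦZ) ⇒ ln(φ₀ₐ/φ₀ᵦ) = (cₐ − cᵦ)·Z
Z = ln(0.45/0.63) / (0.29 − 0.88) = -0.3365 / -0.59 = 0.570 km

0.57 km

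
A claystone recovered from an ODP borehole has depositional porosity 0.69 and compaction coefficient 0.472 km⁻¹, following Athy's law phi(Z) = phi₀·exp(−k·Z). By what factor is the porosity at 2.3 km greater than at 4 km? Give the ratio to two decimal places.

phi(Z₁)/phi(Z₂) = e^(−k·Z₁)/e^(−k·Z₂) = e^{k(Z₂−Z₁)}
= exp(0.472 × 1.7) = exp(0.8024) = 2.2309

2.23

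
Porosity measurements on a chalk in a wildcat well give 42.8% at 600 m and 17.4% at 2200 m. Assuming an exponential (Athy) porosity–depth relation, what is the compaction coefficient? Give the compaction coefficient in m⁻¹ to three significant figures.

0.000563 m⁻¹

Working in km (1 km = 1000 m; β in km⁻¹ = β in m⁻¹ × 1000):
Athy: n(z) = n₀ e^(−βz) ⇒ n₁/n₂ = e^{β(z₂−z₁)} ⇒ β = ln(n₁/n₂)/(z₂−z₁)
β = ln(0.428/0.174) / (2.2 − 0.6) = ln(2.46) / 1.6 = 0.9001 / 1.6 = 0.5625 km⁻¹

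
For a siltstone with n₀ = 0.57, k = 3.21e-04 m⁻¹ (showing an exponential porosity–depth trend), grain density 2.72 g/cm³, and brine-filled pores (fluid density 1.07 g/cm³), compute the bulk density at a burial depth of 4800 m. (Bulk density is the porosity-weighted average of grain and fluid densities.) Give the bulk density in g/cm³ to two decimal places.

2.52 g/cm³

Working in km (1 km = 1000 m; k in km⁻¹ = k in m⁻¹ × 1000):
Porosity at depth: n = 0.57·exp(−0.321×4.8) = 0.57×0.2142 = 0.1221
Bulk density: ρ_b = (1−n)ρ_g + n·ρ_f = 0.8779×2.72 + 0.1221×1.07
       = 2.388 + 0.131 = 2.519 g/cm³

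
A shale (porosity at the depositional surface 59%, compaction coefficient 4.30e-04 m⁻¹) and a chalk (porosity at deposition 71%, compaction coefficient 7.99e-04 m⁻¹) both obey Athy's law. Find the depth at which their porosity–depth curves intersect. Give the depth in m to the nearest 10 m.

Working in km (1 km = 1000 m; c in km⁻¹ = c in m⁻¹ × 1000):
Set phi₀ₐ e^(−cₐZ) = phi₀ᵦ e^(−cᵦZ) ⇒ ln(phi₀ₐ/phi₀ᵦ) = (cₐ − cᵦ)·Z
Z = ln(0.59/0.71) / (0.43 − 0.799) = -0.1851 / -0.369 = 0.502 km

500 m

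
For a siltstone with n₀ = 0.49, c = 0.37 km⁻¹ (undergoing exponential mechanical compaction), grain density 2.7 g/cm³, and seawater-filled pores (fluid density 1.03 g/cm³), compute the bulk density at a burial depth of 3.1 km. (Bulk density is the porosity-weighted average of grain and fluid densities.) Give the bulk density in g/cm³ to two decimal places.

Porosity at depth: n = 0.49·exp(−0.37×3.1) = 0.49×0.3176 = 0.1556
Bulk density: ρ_b = (1−n)ρ_g + n·ρ_f = 0.8444×2.7 + 0.1556×1.03
       = 2.280 + 0.160 = 2.440 g/cm³

2.44 g/cm³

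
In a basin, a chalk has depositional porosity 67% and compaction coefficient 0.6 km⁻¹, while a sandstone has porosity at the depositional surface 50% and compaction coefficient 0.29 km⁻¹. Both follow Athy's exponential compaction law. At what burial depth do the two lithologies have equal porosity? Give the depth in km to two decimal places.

Set phi₀ₐ e^(−βₐd) = phi₀ᵦ e^(−βᵦd) ⇒ ln(phi₀ₐ/phi₀ᵦ) = (βₐ − βᵦ)·d
d = ln(0.67/0.5) / (0.6 − 0.29) = 0.2927 / 0.31 = 0.944 km

0.94 km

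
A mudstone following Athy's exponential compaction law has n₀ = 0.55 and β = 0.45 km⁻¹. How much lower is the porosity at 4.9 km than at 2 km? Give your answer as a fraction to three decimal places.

0.163

n(2) = 0.55·e^(−0.45×2) = 0.2236
n(4.9) = 0.55·e^(−0.45×4.9) = 0.0606
Δn = 0.2236 − 0.0606 = 0.1630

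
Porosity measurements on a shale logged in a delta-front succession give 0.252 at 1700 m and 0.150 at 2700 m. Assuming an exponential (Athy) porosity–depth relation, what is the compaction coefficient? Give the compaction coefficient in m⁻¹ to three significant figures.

0.000519 m⁻¹

Working in km (1 km = 1000 m; c in km⁻¹ = c in m⁻¹ × 1000):
Athy: phi(z) = phi₀ e^(−cz) ⇒ phi₁/phi₂ = e^{c(z₂−z₁)} ⇒ c = ln(phi₁/phi₂)/(z₂−z₁)
c = ln(0.252/0.15) / (2.7 − 1.7) = ln(1.68) / 1 = 0.5188 / 1 = 0.5188 km⁻¹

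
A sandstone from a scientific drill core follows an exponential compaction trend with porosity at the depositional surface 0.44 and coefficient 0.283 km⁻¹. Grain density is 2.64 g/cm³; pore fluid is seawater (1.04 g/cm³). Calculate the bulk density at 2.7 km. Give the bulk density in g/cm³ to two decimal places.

Porosity at depth: phi = 0.44·exp(−0.283×2.7) = 0.44×0.4658 = 0.2049
Bulk density: ρ_b = (1−phi)ρ_g + phi·ρ_f = 0.7951×2.64 + 0.2049×1.04
       = 2.099 + 0.213 = 2.312 g/cm³

2.31 g/cm³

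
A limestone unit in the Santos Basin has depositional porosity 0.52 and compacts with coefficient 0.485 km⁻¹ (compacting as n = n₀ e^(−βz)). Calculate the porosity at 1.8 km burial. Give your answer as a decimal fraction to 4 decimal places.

0.2172

n = n₀·exp(−β·z) = 0.52 × exp(−0.485 × 1.8) = 0.52 × exp(−0.873)
  = 0.52 × 0.4177 = 0.2172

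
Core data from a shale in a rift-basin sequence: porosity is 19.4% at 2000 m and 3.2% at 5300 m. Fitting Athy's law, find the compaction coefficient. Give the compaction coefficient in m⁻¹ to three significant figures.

0.000546 m⁻¹

Working in km (1 km = 1000 m; c in km⁻¹ = c in m⁻¹ × 1000):
Athy: φ(d) = φ₀ e^(−cd) ⇒ φ₁/φ₂ = e^{c(d₂−d₁)} ⇒ c = ln(φ₁/φ₂)/(d₂−d₁)
c = ln(0.194/0.032) / (5.3 − 2) = ln(6.062) / 3.3 = 1.8021 / 3.3 = 0.5461 km⁻¹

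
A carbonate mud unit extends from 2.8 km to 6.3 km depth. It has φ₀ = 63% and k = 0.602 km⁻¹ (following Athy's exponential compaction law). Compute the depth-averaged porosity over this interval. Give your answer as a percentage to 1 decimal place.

⟨φ⟩ = (1/(z₂−z₁)) ∫ φ₀ e^(−kz) dz = φ₀·(e^(−k·z₁) − e^(−k·z₂)) / (k·(z₂−z₁))
e^(−0.602×2.8) = 0.1853; e^(−0.602×6.3) = 0.0225
⟨φ⟩ = 0.63 × (0.1853 − 0.0225) / (0.602 × 3.5) = 0.63 × 0.0773 = 0.0487

4.9%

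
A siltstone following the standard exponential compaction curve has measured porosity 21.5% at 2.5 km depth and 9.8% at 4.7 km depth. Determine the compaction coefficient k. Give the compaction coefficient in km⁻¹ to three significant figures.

Athy: φ(Z) = φ₀ e^(−kZ) ⇒ φ₁/φ₂ = e^{k(Z₂−Z₁)} ⇒ k = ln(φ₁/φ₂)/(Z₂−Z₁)
k = ln(0.215/0.098) / (4.7 − 2.5) = ln(2.194) / 2.2 = 0.7857 / 2.2 = 0.3571 km⁻¹

0.357 km⁻¹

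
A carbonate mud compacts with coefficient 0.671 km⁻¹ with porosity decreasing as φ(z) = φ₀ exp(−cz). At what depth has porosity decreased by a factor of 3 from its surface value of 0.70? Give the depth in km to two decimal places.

1.64 km

φ/φ₀ = 1/3 ⇒ exp(−c·z) = 1/3 ⇒ z = ln(3) / c
z = 1.0986 / 0.671 = 1.637 km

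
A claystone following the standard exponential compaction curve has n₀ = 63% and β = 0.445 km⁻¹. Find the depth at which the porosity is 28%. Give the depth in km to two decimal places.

Invert Athy's law: Z = ln(n₀/n) / β
Z = ln(0.63/0.28) / 0.445 = ln(2.25) / 0.445 = 0.8109 / 0.445 = 1.822 km

1.82 km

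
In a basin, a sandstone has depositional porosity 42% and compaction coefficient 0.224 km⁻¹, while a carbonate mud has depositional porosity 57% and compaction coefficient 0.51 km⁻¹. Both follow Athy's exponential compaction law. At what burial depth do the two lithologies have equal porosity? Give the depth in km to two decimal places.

1.07 km

Set n₀ₐ e^(−kₐZ) = n₀ᵦ e^(−kᵦZ) ⇒ ln(n₀ₐ/n₀ᵦ) = (kₐ − kᵦ)·Z
Z = ln(0.42/0.57) / (0.224 − 0.51) = -0.3054 / -0.286 = 1.068 km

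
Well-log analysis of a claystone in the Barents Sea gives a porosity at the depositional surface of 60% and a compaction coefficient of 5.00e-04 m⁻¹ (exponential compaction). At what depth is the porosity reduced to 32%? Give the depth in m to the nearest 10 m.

1260 m

Working in km (1 km = 1000 m; β in km⁻¹ = β in m⁻¹ × 1000):
Invert Athy's law: Z = ln(φ₀/φ) / β
Z = ln(0.6/0.32) / 0.5 = ln(1.875) / 0.5 = 0.6286 / 0.5 = 1.257 km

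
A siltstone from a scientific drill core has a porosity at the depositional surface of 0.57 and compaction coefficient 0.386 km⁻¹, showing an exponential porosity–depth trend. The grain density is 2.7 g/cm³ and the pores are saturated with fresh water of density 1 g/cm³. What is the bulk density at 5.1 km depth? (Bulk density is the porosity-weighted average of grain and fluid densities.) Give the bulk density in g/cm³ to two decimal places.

Porosity at depth: φ = 0.57·exp(−0.386×5.1) = 0.57×0.1397 = 0.0796
Bulk density: ρ_b = (1−φ)ρ_g + φ·ρ_f = 0.9204×2.7 + 0.0796×1
       = 2.485 + 0.080 = 2.565 g/cm³

2.56 g/cm³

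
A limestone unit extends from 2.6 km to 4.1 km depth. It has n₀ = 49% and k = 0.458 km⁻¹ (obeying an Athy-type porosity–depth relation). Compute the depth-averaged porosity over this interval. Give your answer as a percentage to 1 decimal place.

⟨n⟩ = (1/(z₂−z₁)) ∫ n₀ e^(−kz) dz = n₀·(e^(−k·z₁) − e^(−k·z₂)) / (k·(z₂−z₁))
e^(−0.458×2.6) = 0.3040; e^(−0.458×4.1) = 0.1529
⟨n⟩ = 0.49 × (0.3040 − 0.1529) / (0.458 × 1.5) = 0.49 × 0.2199 = 0.1077

10.8%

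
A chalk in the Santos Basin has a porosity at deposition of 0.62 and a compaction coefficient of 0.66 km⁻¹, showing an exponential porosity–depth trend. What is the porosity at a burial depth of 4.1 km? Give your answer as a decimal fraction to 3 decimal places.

φ = φ₀·exp(−β·d) = 0.62 × exp(−0.66 × 4.1) = 0.62 × exp(−2.706)
  = 0.62 × 0.0668 = 0.0414

0.041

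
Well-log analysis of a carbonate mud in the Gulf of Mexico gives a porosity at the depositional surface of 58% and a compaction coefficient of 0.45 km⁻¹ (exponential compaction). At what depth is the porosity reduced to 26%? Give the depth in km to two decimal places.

1.78 km

Invert Athy's law: Z = ln(phi₀/phi) / k
Z = ln(0.58/0.26) / 0.45 = ln(2.231) / 0.45 = 0.8023 / 0.45 = 1.783 km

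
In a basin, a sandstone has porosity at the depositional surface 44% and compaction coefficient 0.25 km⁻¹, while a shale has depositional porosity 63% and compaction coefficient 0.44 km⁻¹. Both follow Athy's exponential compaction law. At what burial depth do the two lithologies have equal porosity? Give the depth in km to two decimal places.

1.89 km

Set phi₀ₐ e^(−βₐz) = phi₀ᵦ e^(−βᵦz) ⇒ ln(phi₀ₐ/phi₀ᵦ) = (βₐ − βᵦ)·z
z = ln(0.44/0.63) / (0.25 − 0.44) = -0.3589 / -0.19 = 1.889 km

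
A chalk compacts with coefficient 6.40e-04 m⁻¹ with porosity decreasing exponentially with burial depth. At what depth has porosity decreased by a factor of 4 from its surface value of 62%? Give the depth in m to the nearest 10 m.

Working in km (1 km = 1000 m; β in km⁻¹ = β in m⁻¹ × 1000):
φ/φ₀ = 1/4 ⇒ exp(−β·d) = 1/4 ⇒ d = ln(4) / β
d = 1.3863 / 0.64 = 2.166 km

2170 m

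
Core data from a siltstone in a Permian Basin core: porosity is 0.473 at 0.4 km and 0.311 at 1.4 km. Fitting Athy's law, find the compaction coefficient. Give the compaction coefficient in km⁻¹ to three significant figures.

Athy: φ(z) = φ₀ e^(−βz) ⇒ φ₁/φ₂ = e^{β(z₂−z₁)} ⇒ β = ln(φ₁/φ₂)/(z₂−z₁)
β = ln(0.473/0.311) / (1.4 − 0.4) = ln(1.521) / 1 = 0.4193 / 1 = 0.4193 km⁻¹

0.419 km⁻¹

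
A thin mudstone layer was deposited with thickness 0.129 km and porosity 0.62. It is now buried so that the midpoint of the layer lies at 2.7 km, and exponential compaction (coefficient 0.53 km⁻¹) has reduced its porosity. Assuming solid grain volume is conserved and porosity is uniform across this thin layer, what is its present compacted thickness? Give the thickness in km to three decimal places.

Porosity at 2.7 km: φ = 0.62·exp(−0.53×2.7) = 0.1482
Solid-volume conservation: h(1−φ) = h₀(1−φ₀) ⇒ h = h₀·(1−φ₀)/(1−φ)
h = 0.129 × (1 − 0.62)/(1 − 0.1482) = 0.129 × 0.4461 = 0.0576 km

0.058 km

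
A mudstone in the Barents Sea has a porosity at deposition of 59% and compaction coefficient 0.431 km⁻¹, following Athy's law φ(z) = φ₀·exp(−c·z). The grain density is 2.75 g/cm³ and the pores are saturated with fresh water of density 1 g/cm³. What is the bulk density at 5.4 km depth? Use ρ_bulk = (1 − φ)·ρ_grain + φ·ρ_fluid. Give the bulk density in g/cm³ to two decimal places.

2.65 g/cm³

Porosity at depth: φ = 0.59·exp(−0.431×5.4) = 0.59×0.0975 = 0.0576
Bulk density: ρ_b = (1−φ)ρ_g + φ·ρ_f = 0.9424×2.75 + 0.0576×1
       = 2.592 + 0.058 = 2.649 g/cm³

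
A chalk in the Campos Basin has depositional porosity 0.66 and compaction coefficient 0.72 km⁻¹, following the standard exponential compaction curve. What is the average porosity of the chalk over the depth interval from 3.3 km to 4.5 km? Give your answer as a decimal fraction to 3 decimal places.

⟨n⟩ = (1/(Z₂−Z₁)) ∫ n₀ e^(−kZ) dZ = n₀·(e^(−k·Z₁) − e^(−k·Z₂)) / (k·(Z₂−Z₁))
e^(−0.72×3.3) = 0.0929; e^(−0.72×4.5) = 0.0392
⟨n⟩ = 0.66 × (0.0929 − 0.0392) / (0.72 × 1.2) = 0.66 × 0.0622 = 0.0411

0.041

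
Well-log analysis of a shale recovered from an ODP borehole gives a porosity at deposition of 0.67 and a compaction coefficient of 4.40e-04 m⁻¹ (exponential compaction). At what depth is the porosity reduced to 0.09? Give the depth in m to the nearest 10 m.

4560 m

Working in km (1 km = 1000 m; β in km⁻¹ = β in m⁻¹ × 1000):
Invert Athy's law: d = ln(n₀/n) / β
d = ln(0.67/0.09) / 0.44 = ln(7.444) / 0.44 = 2.0075 / 0.44 = 4.562 km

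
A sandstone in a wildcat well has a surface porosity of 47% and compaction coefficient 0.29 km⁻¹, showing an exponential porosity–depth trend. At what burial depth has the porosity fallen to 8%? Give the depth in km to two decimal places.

Invert Athy's law: Z = ln(n₀/n) / k
Z = ln(0.47/0.08) / 0.29 = ln(5.875) / 0.29 = 1.7707 / 0.29 = 6.106 km

6.11 km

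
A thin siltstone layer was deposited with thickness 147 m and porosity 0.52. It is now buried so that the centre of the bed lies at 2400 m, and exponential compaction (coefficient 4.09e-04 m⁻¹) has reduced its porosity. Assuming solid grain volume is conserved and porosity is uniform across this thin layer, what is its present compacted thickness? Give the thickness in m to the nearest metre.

88 m

Working in km (1 km = 1000 m; k in km⁻¹ = k in m⁻¹ × 1000):
Porosity at 2.4 km: phi = 0.52·exp(−0.409×2.4) = 0.1948
Solid-volume conservation: h(1−phi) = h₀(1−phi₀) ⇒ h = h₀·(1−phi₀)/(1−phi)
h = 0.147 × (1 − 0.52)/(1 − 0.1948) = 0.147 × 0.5962 = 0.0876 km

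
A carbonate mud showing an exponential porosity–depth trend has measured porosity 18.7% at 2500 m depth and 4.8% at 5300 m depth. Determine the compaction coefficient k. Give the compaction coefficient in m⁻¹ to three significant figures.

Working in km (1 km = 1000 m; k in km⁻¹ = k in m⁻¹ × 1000):
Athy: φ(Z) = φ₀ e^(−kZ) ⇒ φ₁/φ₂ = e^{k(Z₂−Z₁)} ⇒ k = ln(φ₁/φ₂)/(Z₂−Z₁)
k = ln(0.187/0.048) / (5.3 − 2.5) = ln(3.896) / 2.8 = 1.3599 / 2.8 = 0.4857 km⁻¹

0.000486 m⁻¹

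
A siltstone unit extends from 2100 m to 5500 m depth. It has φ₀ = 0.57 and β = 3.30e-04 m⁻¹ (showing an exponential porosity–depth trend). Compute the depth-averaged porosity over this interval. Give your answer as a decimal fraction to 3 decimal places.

Working in km (1 km = 1000 m; β in km⁻¹ = β in m⁻¹ × 1000):
⟨φ⟩ = (1/(z₂−z₁)) ∫ φ₀ e^(−βz) dz = φ₀·(e^(−β·z₁) − e^(−β·z₂)) / (β·(z₂−z₁))
e^(−0.33×2.1) = 0.5001; e^(−0.33×5.5) = 0.1628
⟨φ⟩ = 0.57 × (0.5001 − 0.1628) / (0.33 × 3.4) = 0.57 × 0.3006 = 0.1713

0.171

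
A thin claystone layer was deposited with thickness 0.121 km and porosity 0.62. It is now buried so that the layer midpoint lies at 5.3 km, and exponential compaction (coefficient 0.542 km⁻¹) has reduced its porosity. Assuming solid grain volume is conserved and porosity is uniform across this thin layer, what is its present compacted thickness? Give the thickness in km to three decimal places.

Porosity at 5.3 km: n = 0.62·exp(−0.542×5.3) = 0.0351
Solid-volume conservation: h(1−n) = h₀(1−n₀) ⇒ h = h₀·(1−n₀)/(1−n)
h = 0.121 × (1 − 0.62)/(1 − 0.0351) = 0.121 × 0.3938 = 0.0477 km

0.048 km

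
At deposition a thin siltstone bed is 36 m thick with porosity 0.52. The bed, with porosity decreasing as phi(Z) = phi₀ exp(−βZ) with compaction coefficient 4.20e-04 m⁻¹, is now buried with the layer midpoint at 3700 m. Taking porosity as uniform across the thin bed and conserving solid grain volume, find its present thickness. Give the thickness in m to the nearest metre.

Working in km (1 km = 1000 m; β in km⁻¹ = β in m⁻¹ × 1000):
Porosity at 3.7 km: phi = 0.52·exp(−0.42×3.7) = 0.1099
Solid-volume conservation: h(1−phi) = h₀(1−phi₀) ⇒ h = h₀·(1−phi₀)/(1−phi)
h = 0.036 × (1 − 0.52)/(1 − 0.1099) = 0.036 × 0.5393 = 0.0194 km

19 m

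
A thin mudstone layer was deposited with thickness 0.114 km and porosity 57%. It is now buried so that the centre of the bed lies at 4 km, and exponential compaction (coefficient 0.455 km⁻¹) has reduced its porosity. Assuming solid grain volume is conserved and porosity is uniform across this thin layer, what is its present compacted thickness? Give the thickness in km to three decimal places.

Porosity at 4 km: phi = 0.57·exp(−0.455×4) = 0.0924
Solid-volume conservation: h(1−phi) = h₀(1−phi₀) ⇒ h = h₀·(1−phi₀)/(1−phi)
h = 0.114 × (1 − 0.57)/(1 − 0.0924) = 0.114 × 0.4738 = 0.0540 km

0.054 km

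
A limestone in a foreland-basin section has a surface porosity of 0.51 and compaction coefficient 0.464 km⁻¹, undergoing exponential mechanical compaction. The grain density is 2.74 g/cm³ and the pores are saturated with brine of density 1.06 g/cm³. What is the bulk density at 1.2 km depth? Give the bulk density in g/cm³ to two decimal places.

Porosity at depth: n = 0.51·exp(−0.464×1.2) = 0.51×0.5730 = 0.2923
Bulk density: ρ_b = (1−n)ρ_g + n·ρ_f = 0.7077×2.74 + 0.2923×1.06
       = 1.939 + 0.310 = 2.249 g/cm³

2.25 g/cm³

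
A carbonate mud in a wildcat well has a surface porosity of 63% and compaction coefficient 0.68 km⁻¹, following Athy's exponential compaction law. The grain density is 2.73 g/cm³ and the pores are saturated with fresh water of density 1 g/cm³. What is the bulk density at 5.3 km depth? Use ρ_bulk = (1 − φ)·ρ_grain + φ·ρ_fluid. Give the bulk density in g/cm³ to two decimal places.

Porosity at depth: φ = 0.63·exp(−0.68×5.3) = 0.63×0.0272 = 0.0171
Bulk density: ρ_b = (1−φ)ρ_g + φ·ρ_f = 0.9829×2.73 + 0.0171×1
       = 2.683 + 0.017 = 2.700 g/cm³

2.70 g/cm³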